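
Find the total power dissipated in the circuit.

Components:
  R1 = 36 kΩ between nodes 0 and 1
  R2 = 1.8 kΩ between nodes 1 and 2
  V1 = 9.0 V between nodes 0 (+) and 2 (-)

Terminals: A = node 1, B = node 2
Nodal analysis, taking node 2 as the 0 V reference.
Source V1 fixes V_0 = 9 V.
KCL at each unknown node (sum of currents leaving = 0; resistances in Ω):
  Node 1: (V_1 - 9)/36000 + (V_1 - 0)/1800 = 0
Collecting terms: 0.0005833 × V_1 = 0.00025  =>  V_1 = 0.4286 V
Power in each resistor, P = (ΔV)²/R:
  P_R1 = (9 - 0.4286)²/36000 = 0.002041 W
  P_R2 = (0.4286 - 0)²/1800 = 0.000102 W
P_total = P_R1 + P_R2 = 0.002143 W

Final answer: 0.002143 W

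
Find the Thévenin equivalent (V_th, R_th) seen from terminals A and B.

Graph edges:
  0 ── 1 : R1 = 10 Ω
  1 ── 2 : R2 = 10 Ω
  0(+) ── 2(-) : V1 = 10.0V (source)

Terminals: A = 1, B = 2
Step 1 — V_th is the open-circuit voltage V_A - V_B (nothing connected across the terminals).
Nodal analysis, taking node 2 as the 0 V reference.
Source V1 fixes V_0 = 10 V.
KCL at each unknown node (sum of currents leaving = 0; resistances in Ω):
  Node 1: (V_1 - 10)/10 + (V_1 - 0)/10 = 0
Collecting terms: 0.2 × V_1 = 1  =>  V_1 = 5 V
V_th = V_1 - V_2 = 5 - 0 = 5 V
Step 2 — R_th: zero the source — replace V1 by a short circuit (node 2 merges into node 0) — and find the resistance seen between A (node 1) and B (node 0).
Reduce the network between node 1 (A) and node 0 (B) by series/parallel combination:
  Rp1 = R1 ‖ R2 (parallel, both between nodes 0 and 1) = 1/(1/10 + 1/10) = 5 Ω
R_th = 5 Ω

Final answer: V_th = 5 V, R_th = 5 Ω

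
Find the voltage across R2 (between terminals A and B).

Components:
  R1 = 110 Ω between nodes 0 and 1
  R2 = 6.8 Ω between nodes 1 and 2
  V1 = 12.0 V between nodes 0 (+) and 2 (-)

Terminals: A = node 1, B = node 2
R1 and R2 are in series across V1 (node 0 → node 1 → node 2), and the output A–B is taken across R2, so this is a voltage divider.
Series current: I = V1/(R1 + R2) = 12/(110 + 6.8) = 12/116.8 = 0.1027 A
V_R2 = I × R2 = V1 × R2/(R1 + R2) = 12 × 6.8/116.8 = 0.6986 V

Final answer: 0.6986 V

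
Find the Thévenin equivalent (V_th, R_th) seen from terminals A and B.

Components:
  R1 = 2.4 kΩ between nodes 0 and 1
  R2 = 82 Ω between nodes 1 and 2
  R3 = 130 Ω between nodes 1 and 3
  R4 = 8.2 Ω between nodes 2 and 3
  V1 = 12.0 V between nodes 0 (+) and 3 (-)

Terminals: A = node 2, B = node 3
Step 1 — V_th is the open-circuit voltage V_A - V_B (nothing connected across the terminals).
Nodal analysis, taking node 3 as the 0 V reference.
Source V1 fixes V_0 = 12 V.
KCL at each unknown node (sum of currents leaving = 0; resistances in Ω):
  Node 1: (V_1 - 12)/2400 + (V_1 - V_2)/82 + (V_1 - 0)/130 = 0
  Node 2: (V_2 - V_1)/82 + (V_2 - 0)/8.2 = 0
Collecting terms (coefficients in siemens):
  0.0203·V_1 - 0.0122·V_2 = 0.005
  0.1341·V_2 - 0.0122·V_1 = 0
Determinant D = (0.0203)(0.1341) - (-0.0122)(-0.0122) = 0.002575
V_1 = [(0.005)(0.1341) - (-0.0122)(0)]/D = 0.2605 V
V_2 = [(0.0203)(0) - (0.005)(-0.0122)]/D = 0.02368 V
V_th = V_2 - V_3 = 0.02368 - 0 = 0.02368 V
Step 2 — R_th: zero the source — replace V1 by a short circuit (node 3 merges into node 0) — and find the resistance seen between A (node 2) and B (node 0).
Reduce the network between node 2 (A) and node 0 (B) by series/parallel combination:
  Rp1 = R1 ‖ R3 (parallel, both between nodes 0 and 1) = 1/(1/2400 + 1/130) = 123.3 Ω
  Rs1 = R2 + Rp1 (series, joined only at node 1) = 82 + 123.3 = 205.3 Ω
  Rp2 = R4 ‖ Rs1 (parallel, both between nodes 0 and 2) = 1/(1/8.2 + 1/205.3) = 7.885 Ω
R_th = 7.885 Ω

Final answer: V_th = 0.02368 V, R_th = 7.885 Ω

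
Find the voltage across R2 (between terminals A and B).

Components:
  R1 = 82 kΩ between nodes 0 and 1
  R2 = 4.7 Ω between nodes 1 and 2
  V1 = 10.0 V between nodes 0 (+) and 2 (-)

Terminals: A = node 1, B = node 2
R1 and R2 are in series across V1 (node 0 → node 1 → node 2), and the output A–B is taken across R2, so this is a voltage divider.
Series current: I = V1/(R1 + R2) = 10/(82000 + 4.7) = 10/82000 = 0.0001219 A
V_R2 = I × R2 = V1 × R2/(R1 + R2) = 10 × 4.7/82000 = 0.0005731 V

Final answer: 0.0005731 V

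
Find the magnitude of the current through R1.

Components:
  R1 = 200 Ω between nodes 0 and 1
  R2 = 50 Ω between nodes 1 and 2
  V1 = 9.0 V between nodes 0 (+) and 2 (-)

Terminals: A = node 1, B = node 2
Nodal analysis, taking node 2 as the 0 V reference.
Source V1 fixes V_0 = 9 V.
KCL at each unknown node (sum of currents leaving = 0; resistances in Ω):
  Node 1: (V_1 - 9)/200 + (V_1 - 0)/50 = 0
Collecting terms: 0.025 × V_1 = 0.045  =>  V_1 = 1.8 V
I_R1 = (V_0 - V_1)/R1 = (9 - 1.8)/200 = 0.036 A
|I_R1| = 0.036 A

Final answer: |I_R1| = 0.036 A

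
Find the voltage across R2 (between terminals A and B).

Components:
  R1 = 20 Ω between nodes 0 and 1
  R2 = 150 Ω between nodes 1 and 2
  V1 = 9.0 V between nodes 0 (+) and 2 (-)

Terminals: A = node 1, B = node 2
R1 and R2 are in series across V1 (node 0 → node 1 → node 2), and the output A–B is taken across R2, so this is a voltage divider.
Series current: I = V1/(R1 + R2) = 9/(20 + 150) = 9/170 = 0.05294 A
V_R2 = I × R2 = V1 × R2/(R1 + R2) = 9 × 150/170 = 7.941 V

Final answer: 7.941 V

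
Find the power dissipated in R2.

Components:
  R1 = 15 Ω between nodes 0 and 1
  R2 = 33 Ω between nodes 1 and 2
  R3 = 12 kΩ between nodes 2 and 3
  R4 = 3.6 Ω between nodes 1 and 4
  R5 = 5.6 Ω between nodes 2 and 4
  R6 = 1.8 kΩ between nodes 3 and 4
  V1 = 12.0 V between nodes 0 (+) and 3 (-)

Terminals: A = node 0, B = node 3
Nodal analysis, taking node 3 as the 0 V reference.
Source V1 fixes V_0 = 12 V.
KCL at each unknown node (sum of currents leaving = 0; resistances in Ω):
  Node 1: (V_1 - 12)/15 + (V_1 - V_2)/33 + (V_1 - V_4)/3.6 = 0
  Node 2: (V_2 - V_1)/33 + (V_2 - 0)/12000 + (V_2 - V_4)/5.6 = 0
  Node 4: (V_4 - V_1)/3.6 + (V_4 - V_2)/5.6 + (V_4 - 0)/1800 = 0
Collecting terms (coefficients in siemens):
  0.3747·V_1 - 0.0303·V_2 - 0.2778·V_4 = 0.8
  0.209·V_2 - 0.0303·V_1 - 0.1786·V_4 = 0
  0.4569·V_4 - 0.2778·V_1 - 0.1786·V_2 = 0
Solving these 3 simultaneous equations (Gaussian elimination) gives:
  V_1 = 11.89 V, V_2 = 11.86 V, V_4 = 11.86 V
I_R2 = (V_1 - V_2)/R2 = (11.89 - 11.86)/33 = 0.0007777 A
P_R2 = I_R2² × R2 = (0.0007777)² × 33 = 0.00001996 W

Final answer: 1.996e-05 W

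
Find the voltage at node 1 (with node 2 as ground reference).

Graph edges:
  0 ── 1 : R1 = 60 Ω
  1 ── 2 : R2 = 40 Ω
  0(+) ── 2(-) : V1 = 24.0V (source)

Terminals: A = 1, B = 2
Nodal analysis, taking node 2 as the 0 V reference.
Source V1 fixes V_0 = 24 V.
KCL at each unknown node (sum of currents leaving = 0; resistances in Ω):
  Node 1: (V_1 - 24)/60 + (V_1 - 0)/40 = 0
Collecting terms: 0.04167 × V_1 = 0.4  =>  V_1 = 9.6 V
The requested potential is V_1 = 9.6 V.

Final answer: V_1 = 9.6 V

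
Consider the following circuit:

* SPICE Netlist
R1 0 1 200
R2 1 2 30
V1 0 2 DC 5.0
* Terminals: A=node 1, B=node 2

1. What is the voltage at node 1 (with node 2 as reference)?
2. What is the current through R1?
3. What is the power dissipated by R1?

Nodal analysis, taking node 2 as the 0 V reference.
Source V1 fixes V_0 = 5 V.
KCL at each unknown node (sum of currents leaving = 0; resistances in Ω):
  Node 1: (V_1 - 5)/200 + (V_1 - 0)/30 = 0
Collecting terms: 0.03833 × V_1 = 0.025  =>  V_1 = 0.6522 V
Part 1:
  Read off the nodal solution: V_1 = 0.6522 V
Part 2:
  I_R1 = (V_0 - V_1)/R1 = (5 - 0.6522)/200 = 0.02174 A
  Magnitude: I_R1 = 0.02174 A
Part 3:
  I_R1 = (V_0 - V_1)/R1 = (5 - 0.6522)/200 = 0.02174 A
  P_R1 = I_R1² × R1 = (0.02174)² × 200 = 0.09452 W

Final answers:
1. V_1 = 0.6522 V
2. I_R1 = 0.02174 A
3. P_R1 = 0.09452 W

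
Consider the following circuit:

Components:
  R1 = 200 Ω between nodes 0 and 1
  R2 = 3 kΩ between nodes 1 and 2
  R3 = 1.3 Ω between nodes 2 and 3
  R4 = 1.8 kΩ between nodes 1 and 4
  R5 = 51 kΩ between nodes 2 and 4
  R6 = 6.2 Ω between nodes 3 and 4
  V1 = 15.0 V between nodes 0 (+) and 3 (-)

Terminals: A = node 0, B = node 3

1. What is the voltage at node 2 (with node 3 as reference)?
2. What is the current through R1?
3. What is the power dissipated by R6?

Nodal analysis, taking node 3 as the 0 V reference.
Source V1 fixes V_0 = 15 V.
KCL at each unknown node (sum of currents leaving = 0; resistances in Ω):
  Node 1: (V_1 - 15)/200 + (V_1 - V_2)/3000 + (V_1 - V_4)/1800 = 0
  Node 2: (V_2 - V_1)/3000 + (V_2 - 0)/1.3 + (V_2 - V_4)/51000 = 0
  Node 4: (V_4 - V_1)/1800 + (V_4 - V_2)/51000 + (V_4 - 0)/6.2 = 0
Collecting terms (coefficients in siemens):
  0.005889·V_1 - 0.0003333·V_2 - 0.0005556·V_4 = 0.075
  0.7696·V_2 - 0.0003333·V_1 - 0.00001961·V_4 = 0
  0.1619·V_4 - 0.0005556·V_1 - 0.00001961·V_2 = 0
Solving these 3 simultaneous equations (Gaussian elimination) gives:
  V_1 = 12.74 V, V_2 = 0.005519 V, V_4 = 0.04373 V
Part 1:
  Read off the nodal solution: V_2 = 0.005519 V
Part 2:
  I_R1 = (V_0 - V_1)/R1 = (15 - 12.74)/200 = 0.0113 A
  Magnitude: I_R1 = 0.0113 A
Part 3:
  I_R6 = (V_3 - V_4)/R6 = (0 - 0.04373)/6.2 = -0.007053 A
  P_R6 = I_R6² × R6 = (-0.007053)² × 6.2 = 0.0003084 W

Final answers:
1. V_2 = 0.005519 V
2. I_R1 = 0.0113 A
3. P_R6 = 0.0003084 W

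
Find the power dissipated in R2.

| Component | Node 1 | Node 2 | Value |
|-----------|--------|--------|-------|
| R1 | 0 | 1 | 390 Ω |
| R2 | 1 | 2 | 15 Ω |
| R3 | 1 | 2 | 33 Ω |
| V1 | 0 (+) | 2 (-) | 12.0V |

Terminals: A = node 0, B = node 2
Nodal analysis, taking node 2 as the 0 V reference.
Source V1 fixes V_0 = 12 V.
KCL at each unknown node (sum of currents leaving = 0; resistances in Ω):
  Node 1: (V_1 - 12)/390 + (V_1 - 0)/15 + (V_1 - 0)/33 = 0
Collecting terms: 0.09953 × V_1 = 0.03077  =>  V_1 = 0.3091 V
I_R2 = (V_1 - V_2)/R2 = (0.3091 - 0)/15 = 0.02061 A
P_R2 = I_R2² × R2 = (0.02061)² × 15 = 0.006371 W

Final answer: 0.006371 W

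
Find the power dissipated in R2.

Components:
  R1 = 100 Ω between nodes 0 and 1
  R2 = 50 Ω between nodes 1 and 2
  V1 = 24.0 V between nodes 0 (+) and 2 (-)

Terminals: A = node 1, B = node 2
Nodal analysis, taking node 2 as the 0 V reference.
Source V1 fixes V_0 = 24 V.
KCL at each unknown node (sum of currents leaving = 0; resistances in Ω):
  Node 1: (V_1 - 24)/100 + (V_1 - 0)/50 = 0
Collecting terms: 0.03 × V_1 = 0.24  =>  V_1 = 8 V
I_R2 = (V_1 - V_2)/R2 = (8 - 0)/50 = 0.16 A
P_R2 = I_R2² × R2 = (0.16)² × 50 = 1.28 W

Final answer: 1.28 W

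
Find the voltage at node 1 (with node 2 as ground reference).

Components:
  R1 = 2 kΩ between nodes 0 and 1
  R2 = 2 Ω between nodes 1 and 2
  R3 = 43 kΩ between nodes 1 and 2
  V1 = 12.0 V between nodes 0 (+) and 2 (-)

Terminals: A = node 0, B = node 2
Nodal analysis, taking node 2 as the 0 V reference.
Source V1 fixes V_0 = 12 V.
KCL at each unknown node (sum of currents leaving = 0; resistances in Ω):
  Node 1: (V_1 - 12)/2000 + (V_1 - 0)/2 + (V_1 - 0)/43000 = 0
Collecting terms: 0.5005 × V_1 = 0.006  =>  V_1 = 0.01199 V
The requested potential is V_1 = 0.01199 V.

Final answer: V_1 = 0.01199 V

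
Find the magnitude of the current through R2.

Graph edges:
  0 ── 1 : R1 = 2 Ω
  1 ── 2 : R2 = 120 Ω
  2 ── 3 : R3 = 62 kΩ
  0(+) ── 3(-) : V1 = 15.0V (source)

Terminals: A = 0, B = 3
Nodal analysis, taking node 3 as the 0 V reference.
Source V1 fixes V_0 = 15 V.
KCL at each unknown node (sum of currents leaving = 0; resistances in Ω):
  Node 1: (V_1 - 15)/2 + (V_1 - V_2)/120 = 0
  Node 2: (V_2 - V_1)/120 + (V_2 - 0)/62000 = 0
Collecting terms (coefficients in siemens):
  0.5083·V_1 - 0.008333·V_2 = 7.5
  0.008349·V_2 - 0.008333·V_1 = 0
Determinant D = (0.5083)(0.008349) - (-0.008333)(-0.008333) = 0.004175
V_1 = [(7.5)(0.008349) - (-0.008333)(0)]/D = 15 V
V_2 = [(0.5083)(0) - (7.5)(-0.008333)]/D = 14.97 V
I_R2 = (V_1 - V_2)/R2 = (15 - 14.97)/120 = 0.0002415 A
|I_R2| = 0.0002415 A

Final answer: |I_R2| = 0.0002415 A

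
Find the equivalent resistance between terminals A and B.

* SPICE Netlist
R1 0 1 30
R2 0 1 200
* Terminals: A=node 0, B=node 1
Reduce the network between node 0 (A) and node 1 (B) by series/parallel combination:
  Rp1 = R1 ‖ R2 (parallel, both between nodes 0 and 1) = 1/(1/30 + 1/200) = 26.09 Ω
R_eq = 26.09 Ω

Final answer: 26.09 Ω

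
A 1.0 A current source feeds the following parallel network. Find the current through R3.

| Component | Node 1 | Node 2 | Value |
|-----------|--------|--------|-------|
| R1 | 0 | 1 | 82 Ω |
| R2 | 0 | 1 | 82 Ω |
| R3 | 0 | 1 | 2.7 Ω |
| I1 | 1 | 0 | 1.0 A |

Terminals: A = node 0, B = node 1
All resistors sit directly between nodes 0 and 1, so they are in parallel and share one voltage V; the full source current 1 A splits among them.
1/R_par = 1/82 + 1/82 + 1/2.7 = 0.3948 S  =>  R_par = 2.533 Ω
V = I × R_par = 1 × 2.533 = 2.533 V
I_R3 = V/R3 = 2.533/2.7 = 0.9382 A

Final answer: 0.9382 A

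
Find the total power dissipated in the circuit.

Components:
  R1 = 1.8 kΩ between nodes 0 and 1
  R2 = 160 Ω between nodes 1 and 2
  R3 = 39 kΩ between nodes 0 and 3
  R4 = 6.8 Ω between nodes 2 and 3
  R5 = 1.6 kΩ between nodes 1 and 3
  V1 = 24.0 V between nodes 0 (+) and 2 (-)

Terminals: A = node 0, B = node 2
Nodal analysis, taking node 2 as the 0 V reference.
Source V1 fixes V_0 = 24 V.
KCL at each unknown node (sum of currents leaving = 0; resistances in Ω):
  Node 1: (V_1 - 24)/1800 + (V_1 - 0)/160 + (V_1 - V_3)/1600 = 0
  Node 3: (V_3 - 24)/39000 + (V_3 - 0)/6.8 + (V_3 - V_1)/1600 = 0
Collecting terms (coefficients in siemens):
  0.007431·V_1 - 0.000625·V_3 = 0.01333
  0.1477·V_3 - 0.000625·V_1 = 0.0006154
Determinant D = (0.007431)(0.1477) - (-0.000625)(-0.000625) = 0.001097
V_1 = [(0.01333)(0.1477) - (-0.000625)(0.0006154)]/D = 1.795 V
V_3 = [(0.007431)(0.0006154) - (0.01333)(-0.000625)]/D = 0.01176 V
Power in each resistor, P = (ΔV)²/R:
  P_R1 = (24 - 1.795)²/1800 = 0.2739 W
  P_R2 = (1.795 - 0)²/160 = 0.02015 W
  P_R3 = (24 - 0.01176)²/39000 = 0.01475 W
  P_R4 = (0 - 0.01176)²/6.8 = 0.00002035 W
  P_R5 = (1.795 - 0.01176)²/1600 = 0.001988 W
P_total = P_R1 + P_R2 + P_R3 + P_R4 + P_R5 = 0.3108 W

Final answer: 0.3108 W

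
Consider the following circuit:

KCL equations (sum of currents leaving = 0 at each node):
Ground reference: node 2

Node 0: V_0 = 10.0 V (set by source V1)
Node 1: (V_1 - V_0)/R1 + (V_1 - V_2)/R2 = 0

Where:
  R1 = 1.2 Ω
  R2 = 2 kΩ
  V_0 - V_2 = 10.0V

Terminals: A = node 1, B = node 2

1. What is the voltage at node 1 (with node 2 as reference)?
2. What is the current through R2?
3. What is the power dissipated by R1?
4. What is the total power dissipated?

Nodal analysis, taking node 2 as the 0 V reference.
Source V1 fixes V_0 = 10 V.
KCL at each unknown node (sum of currents leaving = 0; resistances in Ω):
  Node 1: (V_1 - 10)/1.2 + (V_1 - 0)/2000 = 0
Collecting terms: 0.8338 × V_1 = 8.333  =>  V_1 = 9.994 V
Part 1:
  Read off the nodal solution: V_1 = 9.994 V
Part 2:
  I_R2 = (V_1 - V_2)/R2 = (9.994 - 0)/2000 = 0.004997 A
  Magnitude: I_R2 = 0.004997 A
Part 3:
  I_R1 = (V_0 - V_1)/R1 = (10 - 9.994)/1.2 = 0.004997 A
  P_R1 = I_R1² × R1 = (0.004997)² × 1.2 = 0.00002996 W
Part 4:
  Power in each resistor, P = (ΔV)²/R:
    P_R1 = (10 - 9.994)²/1.2 = 0.00002996 W
    P_R2 = (9.994 - 0)²/2000 = 0.04994 W
  P_total = P_R1 + P_R2 = 0.04997 W

Final answers:
1. V_1 = 9.994 V
2. I_R2 = 0.004997 A
3. P_R1 = 2.996e-05 W
4. P_total = 0.04997 W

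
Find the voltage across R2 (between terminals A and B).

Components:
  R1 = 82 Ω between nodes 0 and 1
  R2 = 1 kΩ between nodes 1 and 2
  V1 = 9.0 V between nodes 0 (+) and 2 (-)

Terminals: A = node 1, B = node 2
R1 and R2 are in series across V1 (node 0 → node 1 → node 2), and the output A–B is taken across R2, so this is a voltage divider.
Series current: I = V1/(R1 + R2) = 9/(82 + 1000) = 9/1082 = 0.008318 A
V_R2 = I × R2 = V1 × R2/(R1 + R2) = 9 × 1000/1082 = 8.318 V

Final answer: 8.318 V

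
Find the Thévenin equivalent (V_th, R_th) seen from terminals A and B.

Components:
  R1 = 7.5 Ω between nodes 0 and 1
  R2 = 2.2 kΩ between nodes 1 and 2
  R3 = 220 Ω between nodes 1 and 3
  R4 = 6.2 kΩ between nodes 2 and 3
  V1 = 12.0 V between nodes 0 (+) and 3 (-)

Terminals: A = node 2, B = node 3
Step 1 — V_th is the open-circuit voltage V_A - V_B (nothing connected across the terminals).
Nodal analysis, taking node 3 as the 0 V reference.
Source V1 fixes V_0 = 12 V.
KCL at each unknown node (sum of currents leaving = 0; resistances in Ω):
  Node 1: (V_1 - 12)/7.5 + (V_1 - V_2)/2200 + (V_1 - 0)/220 = 0
  Node 2: (V_2 - V_1)/2200 + (V_2 - 0)/6200 = 0
Collecting terms (coefficients in siemens):
  0.1383·V_1 - 0.0004545·V_2 = 1.6
  0.0006158·V_2 - 0.0004545·V_1 = 0
Determinant D = (0.1383)(0.0006158) - (-0.0004545)(-0.0004545) = 0.00008498
V_1 = [(1.6)(0.0006158) - (-0.0004545)(0)]/D = 11.59 V
V_2 = [(0.1383)(0) - (1.6)(-0.0004545)]/D = 8.558 V
V_th = V_2 - V_3 = 8.558 - 0 = 8.558 V
Step 2 — R_th: zero the source — replace V1 by a short circuit (node 3 merges into node 0) — and find the resistance seen between A (node 2) and B (node 0).
Reduce the network between node 2 (A) and node 0 (B) by series/parallel combination:
  Rp1 = R1 ‖ R3 (parallel, both between nodes 0 and 1) = 1/(1/7.5 + 1/220) = 7.253 Ω
  Rs1 = R2 + Rp1 (series, joined only at node 1) = 2200 + 7.253 = 2207 Ω
  Rp2 = R4 ‖ Rs1 (parallel, both between nodes 0 and 2) = 1/(1/6200 + 1/2207) = 1628 Ω
R_th = 1.628 kΩ

Final answer: V_th = 8.558 V, R_th = 1.628 kΩ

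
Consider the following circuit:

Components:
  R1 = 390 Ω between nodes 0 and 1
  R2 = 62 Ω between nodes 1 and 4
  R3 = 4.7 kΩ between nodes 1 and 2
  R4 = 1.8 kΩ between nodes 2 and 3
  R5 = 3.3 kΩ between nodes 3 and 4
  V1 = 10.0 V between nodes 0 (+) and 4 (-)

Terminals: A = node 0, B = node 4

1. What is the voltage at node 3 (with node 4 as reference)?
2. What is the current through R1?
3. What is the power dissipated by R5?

Nodal analysis, taking node 4 as the 0 V reference.
Source V1 fixes V_0 = 10 V.
KCL at each unknown node (sum of currents leaving = 0; resistances in Ω):
  Node 1: (V_1 - 10)/390 + (V_1 - 0)/62 + (V_1 - V_2)/4700 = 0
  Node 2: (V_2 - V_1)/4700 + (V_2 - V_3)/1800 = 0
  Node 3: (V_3 - V_2)/1800 + (V_3 - 0)/3300 = 0
Collecting terms (coefficients in siemens):
  0.01891·V_1 - 0.0002128·V_2 = 0.02564
  0.0007683·V_2 - 0.0002128·V_1 - 0.0005556·V_3 = 0
  0.0008586·V_3 - 0.0005556·V_2 = 0
Solving these 3 simultaneous equations (Gaussian elimination) gives:
  V_1 = 1.364 V, V_2 = 0.71 V, V_3 = 0.4594 V
Part 1:
  Read off the nodal solution: V_3 = 0.4594 V
Part 2:
  I_R1 = (V_0 - V_1)/R1 = (10 - 1.364)/390 = 0.02214 A
  Magnitude: I_R1 = 0.02214 A
Part 3:
  I_R5 = (V_3 - V_4)/R5 = (0.4594 - 0)/3300 = 0.0001392 A
  P_R5 = I_R5² × R5 = (0.0001392)² × 3300 = 0.00006395 W

Final answers:
1. V_3 = 0.4594 V
2. I_R1 = 0.02214 A
3. P_R5 = 6.395e-05 W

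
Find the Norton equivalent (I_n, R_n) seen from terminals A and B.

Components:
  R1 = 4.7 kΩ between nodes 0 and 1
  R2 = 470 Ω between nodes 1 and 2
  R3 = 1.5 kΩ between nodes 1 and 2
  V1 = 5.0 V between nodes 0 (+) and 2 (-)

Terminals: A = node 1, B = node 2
Find the Thévenin equivalent first; then I_n = V_th/R_th and R_n = R_th.
Step 1 — V_th is the open-circuit voltage V_A - V_B (nothing connected across the terminals).
Nodal analysis, taking node 2 as the 0 V reference.
Source V1 fixes V_0 = 5 V.
KCL at each unknown node (sum of currents leaving = 0; resistances in Ω):
  Node 1: (V_1 - 5)/4700 + (V_1 - 0)/470 + (V_1 - 0)/1500 = 0
Collecting terms: 0.003007 × V_1 = 0.001064  =>  V_1 = 0.3538 V
V_th = V_1 - V_2 = 0.3538 - 0 = 0.3538 V
Step 2 — R_th: zero the source — replace V1 by a short circuit (node 2 merges into node 0) — and find the resistance seen between A (node 1) and B (node 0).
Reduce the network between node 1 (A) and node 0 (B) by series/parallel combination:
  Rp1 = R1 ‖ R2 ‖ R3 (parallel, all between nodes 0 and 1) = 1/(1/4700 + 1/470 + 1/1500) = 332.5 Ω
R_th = 332.5 Ω
I_n = V_th/R_th = 0.3538/332.5 = 0.001064 A, and R_n = R_th = 332.5 Ω

Final answer: I_n = 0.001064 A, R_n = 332.5 Ω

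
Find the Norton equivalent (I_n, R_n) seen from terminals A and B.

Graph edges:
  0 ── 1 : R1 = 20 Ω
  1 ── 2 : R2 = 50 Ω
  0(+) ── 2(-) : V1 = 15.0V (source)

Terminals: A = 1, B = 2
Find the Thévenin equivalent first; then I_n = V_th/R_th and R_n = R_th.
Step 1 — V_th is the open-circuit voltage V_A - V_B (nothing connected across the terminals).
Nodal analysis, taking node 2 as the 0 V reference.
Source V1 fixes V_0 = 15 V.
KCL at each unknown node (sum of currents leaving = 0; resistances in Ω):
  Node 1: (V_1 - 15)/20 + (V_1 - 0)/50 = 0
Collecting terms: 0.07 × V_1 = 0.75  =>  V_1 = 10.71 V
V_th = V_1 - V_2 = 10.71 - 0 = 10.71 V
Step 2 — R_th: zero the source — replace V1 by a short circuit (node 2 merges into node 0) — and find the resistance seen between A (node 1) and B (node 0).
Reduce the network between node 1 (A) and node 0 (B) by series/parallel combination:
  Rp1 = R1 ‖ R2 (parallel, both between nodes 0 and 1) = 1/(1/20 + 1/50) = 14.29 Ω
R_th = 14.29 Ω
I_n = V_th/R_th = 10.71/14.29 = 0.75 A, and R_n = R_th = 14.29 Ω

Final answer: I_n = 0.75 A, R_n = 14.29 Ω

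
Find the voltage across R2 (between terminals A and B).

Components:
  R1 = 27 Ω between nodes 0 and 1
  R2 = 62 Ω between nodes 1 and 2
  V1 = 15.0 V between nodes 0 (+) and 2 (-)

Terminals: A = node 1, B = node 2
R1 and R2 are in series across V1 (node 0 → node 1 → node 2), and the output A–B is taken across R2, so this is a voltage divider.
Series current: I = V1/(R1 + R2) = 15/(27 + 62) = 15/89 = 0.1685 A
V_R2 = I × R2 = V1 × R2/(R1 + R2) = 15 × 62/89 = 10.45 V

Final answer: 10.45 V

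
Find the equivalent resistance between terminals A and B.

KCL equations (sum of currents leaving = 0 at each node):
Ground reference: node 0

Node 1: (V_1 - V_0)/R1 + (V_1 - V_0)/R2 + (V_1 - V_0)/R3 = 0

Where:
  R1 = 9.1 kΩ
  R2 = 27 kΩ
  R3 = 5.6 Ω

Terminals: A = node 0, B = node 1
Reduce the network between node 0 (A) and node 1 (B) by series/parallel combination:
  Rp1 = R1 ‖ R2 ‖ R3 (parallel, all between nodes 0 and 1) = 1/(1/9100 + 1/27000 + 1/5.6) = 5.595 Ω
R_eq = 5.595 Ω

Final answer: 5.595 Ω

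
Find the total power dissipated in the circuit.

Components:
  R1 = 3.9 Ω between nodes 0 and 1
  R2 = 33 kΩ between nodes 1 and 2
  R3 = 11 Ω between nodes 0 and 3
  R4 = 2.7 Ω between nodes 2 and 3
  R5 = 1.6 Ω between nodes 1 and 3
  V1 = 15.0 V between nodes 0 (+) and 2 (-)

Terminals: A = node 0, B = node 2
Nodal analysis, taking node 2 as the 0 V reference.
Source V1 fixes V_0 = 15 V.
KCL at each unknown node (sum of currents leaving = 0; resistances in Ω):
  Node 1: (V_1 - 15)/3.9 + (V_1 - 0)/33000 + (V_1 - V_3)/1.6 = 0
  Node 3: (V_3 - 15)/11 + (V_3 - 0)/2.7 + (V_3 - V_1)/1.6 = 0
Collecting terms (coefficients in siemens):
  0.8814·V_1 - 0.625·V_3 = 3.846
  1.086·V_3 - 0.625·V_1 = 1.364
Determinant D = (0.8814)(1.086) - (-0.625)(-0.625) = 0.5669
V_1 = [(3.846)(1.086) - (-0.625)(1.364)]/D = 8.874 V
V_3 = [(0.8814)(1.364) - (3.846)(-0.625)]/D = 6.361 V
Power in each resistor, P = (ΔV)²/R:
  P_R1 = (15 - 8.874)²/3.9 = 9.623 W
  P_R2 = (8.874 - 0)²/33000 = 0.002386 W
  P_R3 = (15 - 6.361)²/11 = 6.785 W
  P_R4 = (0 - 6.361)²/2.7 = 14.99 W
  P_R5 = (8.874 - 6.361)²/1.6 = 3.947 W
P_total = P_R1 + P_R2 + P_R3 + P_R4 + P_R5 = 35.34 W

Final answer: 35.34 W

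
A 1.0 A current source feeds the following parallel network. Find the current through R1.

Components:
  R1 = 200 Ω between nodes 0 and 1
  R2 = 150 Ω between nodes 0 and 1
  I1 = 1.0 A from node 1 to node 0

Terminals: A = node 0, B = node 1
All resistors sit directly between nodes 0 and 1, so they are in parallel and share one voltage V; the full source current 1 A splits among them.
1/R_par = 1/200 + 1/150 = 0.01167 S  =>  R_par = 85.71 Ω
V = I × R_par = 1 × 85.71 = 85.71 V
I_R1 = V/R1 = 85.71/200 = 0.4286 A

Final answer: 0.4286 A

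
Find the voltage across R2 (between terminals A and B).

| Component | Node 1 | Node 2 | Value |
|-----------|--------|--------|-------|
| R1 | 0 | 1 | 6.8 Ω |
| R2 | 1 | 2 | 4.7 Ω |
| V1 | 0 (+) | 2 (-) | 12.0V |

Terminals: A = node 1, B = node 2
R1 and R2 are in series across V1 (node 0 → node 1 → node 2), and the output A–B is taken across R2, so this is a voltage divider.
Series current: I = V1/(R1 + R2) = 12/(6.8 + 4.7) = 12/11.5 = 1.043 A
V_R2 = I × R2 = V1 × R2/(R1 + R2) = 12 × 4.7/11.5 = 4.904 V

Final answer: 4.904 V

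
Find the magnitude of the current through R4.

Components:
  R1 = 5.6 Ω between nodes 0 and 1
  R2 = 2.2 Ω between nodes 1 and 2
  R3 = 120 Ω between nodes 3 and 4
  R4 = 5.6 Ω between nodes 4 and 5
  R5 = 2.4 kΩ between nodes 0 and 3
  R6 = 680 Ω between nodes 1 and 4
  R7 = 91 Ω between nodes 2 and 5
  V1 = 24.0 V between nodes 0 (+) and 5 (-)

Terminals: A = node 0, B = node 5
Nodal analysis, taking node 5 as the 0 V reference.
Source V1 fixes V_0 = 24 V.
KCL at each unknown node (sum of currents leaving = 0; resistances in Ω):
  Node 1: (V_1 - 24)/5.6 + (V_1 - V_2)/2.2 + (V_1 - V_4)/680 = 0
  Node 2: (V_2 - V_1)/2.2 + (V_2 - 0)/91 = 0
  Node 3: (V_3 - V_4)/120 + (V_3 - 24)/2400 = 0
  Node 4: (V_4 - V_3)/120 + (V_4 - 0)/5.6 + (V_4 - V_1)/680 = 0
Collecting terms (coefficients in siemens):
  0.6346·V_1 - 0.4545·V_2 - 0.001471·V_4 = 4.286
  0.4655·V_2 - 0.4545·V_1 = 0
  0.00875·V_3 - 0.008333·V_4 = 0.01
  0.1884·V_4 - 0.001471·V_1 - 0.008333·V_3 = 0
Solving these 4 simultaneous equations (Gaussian elimination) gives:
  V_1 = 22.47 V, V_2 = 21.94 V, V_3 = 1.368 V, V_4 = 0.2359 V
I_R4 = (V_4 - V_5)/R4 = (0.2359 - 0)/5.6 = 0.04212 A
|I_R4| = 0.04212 A

Final answer: |I_R4| = 0.04212 A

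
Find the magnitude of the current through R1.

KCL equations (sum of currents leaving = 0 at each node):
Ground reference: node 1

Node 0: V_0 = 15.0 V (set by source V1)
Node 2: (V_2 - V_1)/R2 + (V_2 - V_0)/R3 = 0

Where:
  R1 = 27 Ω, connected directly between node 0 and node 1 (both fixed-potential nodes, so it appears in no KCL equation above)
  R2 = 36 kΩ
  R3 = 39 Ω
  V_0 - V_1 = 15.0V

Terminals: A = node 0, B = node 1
Nodal analysis, taking node 1 as the 0 V reference.
Source V1 fixes V_0 = 15 V.
KCL at each unknown node (sum of currents leaving = 0; resistances in Ω):
  Node 2: (V_2 - 0)/36000 + (V_2 - 15)/39 = 0
Collecting terms: 0.02567 × V_2 = 0.3846  =>  V_2 = 14.98 V
I_R1 = (V_0 - V_1)/R1 = (15 - 0)/27 = 0.5556 A
|I_R1| = 0.5556 A

Final answer: |I_R1| = 0.5556 A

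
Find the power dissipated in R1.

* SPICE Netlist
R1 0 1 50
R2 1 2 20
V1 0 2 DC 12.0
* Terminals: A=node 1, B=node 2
Nodal analysis, taking node 2 as the 0 V reference.
Source V1 fixes V_0 = 12 V.
KCL at each unknown node (sum of currents leaving = 0; resistances in Ω):
  Node 1: (V_1 - 12)/50 + (V_1 - 0)/20 = 0
Collecting terms: 0.07 × V_1 = 0.24  =>  V_1 = 3.429 V
I_R1 = (V_0 - V_1)/R1 = (12 - 3.429)/50 = 0.1714 A
P_R1 = I_R1² × R1 = (0.1714)² × 50 = 1.469 W

Final answer: 1.469 W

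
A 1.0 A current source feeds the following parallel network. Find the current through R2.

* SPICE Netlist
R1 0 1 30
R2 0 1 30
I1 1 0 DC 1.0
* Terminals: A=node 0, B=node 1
All resistors sit directly between nodes 0 and 1, so they are in parallel and share one voltage V; the full source current 1 A splits among them.
1/R_par = 1/30 + 1/30 = 0.06667 S  =>  R_par = 15 Ω
V = I × R_par = 1 × 15 = 15 V
I_R2 = V/R2 = 15/30 = 0.5 A

Final answer: 0.5 A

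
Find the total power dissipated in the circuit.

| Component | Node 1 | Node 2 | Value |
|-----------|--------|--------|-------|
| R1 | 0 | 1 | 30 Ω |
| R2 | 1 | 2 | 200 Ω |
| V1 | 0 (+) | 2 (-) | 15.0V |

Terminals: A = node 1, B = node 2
Nodal analysis, taking node 2 as the 0 V reference.
Source V1 fixes V_0 = 15 V.
KCL at each unknown node (sum of currents leaving = 0; resistances in Ω):
  Node 1: (V_1 - 15)/30 + (V_1 - 0)/200 = 0
Collecting terms: 0.03833 × V_1 = 0.5  =>  V_1 = 13.04 V
Power in each resistor, P = (ΔV)²/R:
  P_R1 = (15 - 13.04)²/30 = 0.1276 W
  P_R2 = (13.04 - 0)²/200 = 0.8507 W
P_total = P_R1 + P_R2 = 0.9783 W

Final answer: 0.9783 W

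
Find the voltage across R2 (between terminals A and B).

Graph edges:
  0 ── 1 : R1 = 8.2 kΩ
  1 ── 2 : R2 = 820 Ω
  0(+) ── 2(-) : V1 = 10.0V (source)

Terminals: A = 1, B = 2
R1 and R2 are in series across V1 (node 0 → node 1 → node 2), and the output A–B is taken across R2, so this is a voltage divider.
Series current: I = V1/(R1 + R2) = 10/(8200 + 820) = 10/9020 = 0.001109 A
V_R2 = I × R2 = V1 × R2/(R1 + R2) = 10 × 820/9020 = 0.9091 V

Final answer: 0.9091 V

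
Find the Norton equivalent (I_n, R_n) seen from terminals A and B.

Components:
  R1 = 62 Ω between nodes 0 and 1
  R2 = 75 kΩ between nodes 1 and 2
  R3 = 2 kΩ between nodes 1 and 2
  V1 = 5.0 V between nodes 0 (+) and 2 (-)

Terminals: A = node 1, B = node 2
Find the Thévenin equivalent first; then I_n = V_th/R_th and R_n = R_th.
Step 1 — V_th is the open-circuit voltage V_A - V_B (nothing connected across the terminals).
Nodal analysis, taking node 2 as the 0 V reference.
Source V1 fixes V_0 = 5 V.
KCL at each unknown node (sum of currents leaving = 0; resistances in Ω):
  Node 1: (V_1 - 5)/62 + (V_1 - 0)/75000 + (V_1 - 0)/2000 = 0
Collecting terms: 0.01664 × V_1 = 0.08065  =>  V_1 = 4.846 V
V_th = V_1 - V_2 = 4.846 - 0 = 4.846 V
Step 2 — R_th: zero the source — replace V1 by a short circuit (node 2 merges into node 0) — and find the resistance seen between A (node 1) and B (node 0).
Reduce the network between node 1 (A) and node 0 (B) by series/parallel combination:
  Rp1 = R1 ‖ R2 ‖ R3 (parallel, all between nodes 0 and 1) = 1/(1/62 + 1/75000 + 1/2000) = 60.09 Ω
R_th = 60.09 Ω
I_n = V_th/R_th = 4.846/60.09 = 0.08065 A, and R_n = R_th = 60.09 Ω

Final answer: I_n = 0.08065 A, R_n = 60.09 Ω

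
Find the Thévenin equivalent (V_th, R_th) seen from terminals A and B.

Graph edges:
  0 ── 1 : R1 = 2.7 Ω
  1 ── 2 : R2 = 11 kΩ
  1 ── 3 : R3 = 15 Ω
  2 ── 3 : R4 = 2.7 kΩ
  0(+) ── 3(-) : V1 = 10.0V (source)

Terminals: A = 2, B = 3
Step 1 — V_th is the open-circuit voltage V_A - V_B (nothing connected across the terminals).
Nodal analysis, taking node 3 as the 0 V reference.
Source V1 fixes V_0 = 10 V.
KCL at each unknown node (sum of currents leaving = 0; resistances in Ω):
  Node 1: (V_1 - 10)/2.7 + (V_1 - V_2)/11000 + (V_1 - 0)/15 = 0
  Node 2: (V_2 - V_1)/11000 + (V_2 - 0)/2700 = 0
Collecting terms (coefficients in siemens):
  0.4371·V_1 - 0.00009091·V_2 = 3.704
  0.0004613·V_2 - 0.00009091·V_1 = 0
Determinant D = (0.4371)(0.0004613) - (-0.00009091)(-0.00009091) = 0.0002016
V_1 = [(3.704)(0.0004613) - (-0.00009091)(0)]/D = 8.473 V
V_2 = [(0.4371)(0) - (3.704)(-0.00009091)]/D = 1.67 V
V_th = V_2 - V_3 = 1.67 - 0 = 1.67 V
Step 2 — R_th: zero the source — replace V1 by a short circuit (node 3 merges into node 0) — and find the resistance seen between A (node 2) and B (node 0).
Reduce the network between node 2 (A) and node 0 (B) by series/parallel combination:
  Rp1 = R1 ‖ R3 (parallel, both between nodes 0 and 1) = 1/(1/2.7 + 1/15) = 2.288 Ω
  Rs1 = R2 + Rp1 (series, joined only at node 1) = 11000 + 2.288 = 11000 Ω
  Rp2 = R4 ‖ Rs1 (parallel, both between nodes 0 and 2) = 1/(1/2700 + 1/11000) = 2168 Ω
R_th = 2.168 kΩ

Final answer: V_th = 1.67 V, R_th = 2.168 kΩ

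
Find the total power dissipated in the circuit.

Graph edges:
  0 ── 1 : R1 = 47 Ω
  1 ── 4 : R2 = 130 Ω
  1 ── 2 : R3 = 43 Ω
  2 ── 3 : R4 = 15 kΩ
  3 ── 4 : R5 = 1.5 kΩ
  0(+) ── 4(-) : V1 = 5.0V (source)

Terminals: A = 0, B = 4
Nodal analysis, taking node 4 as the 0 V reference.
Source V1 fixes V_0 = 5 V.
KCL at each unknown node (sum of currents leaving = 0; resistances in Ω):
  Node 1: (V_1 - 5)/47 + (V_1 - 0)/130 + (V_1 - V_2)/43 = 0
  Node 2: (V_2 - V_1)/43 + (V_2 - V_3)/15000 = 0
  Node 3: (V_3 - V_2)/15000 + (V_3 - 0)/1500 = 0
Collecting terms (coefficients in siemens):
  0.05222·V_1 - 0.02326·V_2 = 0.1064
  0.02332·V_2 - 0.02326·V_1 - 0.00006667·V_3 = 0
  0.0007333·V_3 - 0.00006667·V_2 = 0
Solving these 3 simultaneous equations (Gaussian elimination) gives:
  V_1 = 3.665 V, V_2 = 3.655 V, V_3 = 0.3323 V
Power in each resistor, P = (ΔV)²/R:
  P_R1 = (5 - 3.665)²/47 = 0.03794 W
  P_R2 = (3.665 - 0)²/130 = 0.1033 W
  P_R3 = (3.665 - 3.655)²/43 = 0.00000211 W
  P_R4 = (3.655 - 0.3323)²/15000 = 0.0007361 W
  P_R5 = (0.3323 - 0)²/1500 = 0.00007361 W
P_total = P_R1 + P_R2 + P_R3 + P_R4 + P_R5 = 0.1421 W

Final answer: 0.1421 W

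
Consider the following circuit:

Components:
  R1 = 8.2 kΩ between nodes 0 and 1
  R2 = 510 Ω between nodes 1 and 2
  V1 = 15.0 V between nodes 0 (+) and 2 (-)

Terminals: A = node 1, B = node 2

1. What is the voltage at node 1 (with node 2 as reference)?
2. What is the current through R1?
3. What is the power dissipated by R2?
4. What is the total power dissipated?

Nodal analysis, taking node 2 as the 0 V reference.
Source V1 fixes V_0 = 15 V.
KCL at each unknown node (sum of currents leaving = 0; resistances in Ω):
  Node 1: (V_1 - 15)/8200 + (V_1 - 0)/510 = 0
Collecting terms: 0.002083 × V_1 = 0.001829  =>  V_1 = 0.8783 V
Part 1:
  Read off the nodal solution: V_1 = 0.8783 V
Part 2:
  I_R1 = (V_0 - V_1)/R1 = (15 - 0.8783)/8200 = 0.001722 A
  Magnitude: I_R1 = 0.001722 A
Part 3:
  I_R2 = (V_1 - V_2)/R2 = (0.8783 - 0)/510 = 0.001722 A
  P_R2 = I_R2² × R2 = (0.001722)² × 510 = 0.001513 W
Part 4:
  Power in each resistor, P = (ΔV)²/R:
    P_R1 = (15 - 0.8783)²/8200 = 0.02432 W
    P_R2 = (0.8783 - 0)²/510 = 0.001513 W
  P_total = P_R1 + P_R2 = 0.02583 W

Final answers:
1. V_1 = 0.8783 V
2. I_R1 = 0.001722 A
3. P_R2 = 0.001513 W
4. P_total = 0.02583 W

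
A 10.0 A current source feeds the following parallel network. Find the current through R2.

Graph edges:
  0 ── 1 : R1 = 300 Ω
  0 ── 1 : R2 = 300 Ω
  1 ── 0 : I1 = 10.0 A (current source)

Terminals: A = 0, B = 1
All resistors sit directly between nodes 0 and 1, so they are in parallel and share one voltage V; the full source current 10 A splits among them.
1/R_par = 1/300 + 1/300 = 0.006667 S  =>  R_par = 150 Ω
V = I × R_par = 10 × 150 = 1500 V
I_R2 = V/R2 = 1500/300 = 5 A

Final answer: 5 A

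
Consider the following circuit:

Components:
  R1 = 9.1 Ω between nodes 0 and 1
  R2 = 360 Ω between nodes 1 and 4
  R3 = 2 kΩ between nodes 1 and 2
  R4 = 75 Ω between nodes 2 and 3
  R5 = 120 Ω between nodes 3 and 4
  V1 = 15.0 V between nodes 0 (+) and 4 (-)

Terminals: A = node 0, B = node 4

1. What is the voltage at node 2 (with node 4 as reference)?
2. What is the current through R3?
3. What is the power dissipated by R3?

Nodal analysis, taking node 4 as the 0 V reference.
Source V1 fixes V_0 = 15 V.
KCL at each unknown node (sum of currents leaving = 0; resistances in Ω):
  Node 1: (V_1 - 15)/9.1 + (V_1 - 0)/360 + (V_1 - V_2)/2000 = 0
  Node 2: (V_2 - V_1)/2000 + (V_2 - V_3)/75 = 0
  Node 3: (V_3 - V_2)/75 + (V_3 - 0)/120 = 0
Collecting terms (coefficients in siemens):
  0.1132·V_1 - 0.0005·V_2 = 1.648
  0.01383·V_2 - 0.0005·V_1 - 0.01333·V_3 = 0
  0.02167·V_3 - 0.01333·V_2 = 0
Solving these 3 simultaneous equations (Gaussian elimination) gives:
  V_1 = 14.57 V, V_2 = 1.294 V, V_3 = 0.7966 V
Part 1:
  Read off the nodal solution: V_2 = 1.294 V
Part 2:
  I_R3 = (V_1 - V_2)/R3 = (14.57 - 1.294)/2000 = 0.006638 A
  Magnitude: I_R3 = 0.006638 A
Part 3:
  I_R3 = (V_1 - V_2)/R3 = (14.57 - 1.294)/2000 = 0.006638 A
  P_R3 = I_R3² × R3 = (0.006638)² × 2000 = 0.08814 W

Final answers:
1. V_2 = 1.294 V
2. I_R3 = 0.006638 A
3. P_R3 = 0.08814 W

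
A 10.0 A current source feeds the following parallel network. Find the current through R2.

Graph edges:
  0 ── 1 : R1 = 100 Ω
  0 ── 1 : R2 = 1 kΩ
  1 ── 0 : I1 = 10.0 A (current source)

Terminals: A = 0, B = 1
All resistors sit directly between nodes 0 and 1, so they are in parallel and share one voltage V; the full source current 10 A splits among them.
1/R_par = 1/100 + 1/1000 = 0.011 S  =>  R_par = 90.91 Ω
V = I × R_par = 10 × 90.91 = 909.1 V
I_R2 = V/R2 = 909.1/1000 = 0.9091 A

Final answer: 0.9091 A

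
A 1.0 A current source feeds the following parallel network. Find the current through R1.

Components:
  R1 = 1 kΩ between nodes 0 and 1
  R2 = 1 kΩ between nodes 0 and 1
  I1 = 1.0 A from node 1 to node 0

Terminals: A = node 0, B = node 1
All resistors sit directly between nodes 0 and 1, so they are in parallel and share one voltage V; the full source current 1 A splits among them.
1/R_par = 1/1000 + 1/1000 = 0.002 S  =>  R_par = 500 Ω
V = I × R_par = 1 × 500 = 500 V
I_R1 = V/R1 = 500/1000 = 0.5 A

Final answer: 0.5 A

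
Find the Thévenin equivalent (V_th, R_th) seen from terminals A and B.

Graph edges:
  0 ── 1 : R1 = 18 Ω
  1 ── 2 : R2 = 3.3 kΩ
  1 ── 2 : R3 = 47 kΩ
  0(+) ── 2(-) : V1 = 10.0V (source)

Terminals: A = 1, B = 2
Step 1 — V_th is the open-circuit voltage V_A - V_B (nothing connected across the terminals).
Nodal analysis, taking node 2 as the 0 V reference.
Source V1 fixes V_0 = 10 V.
KCL at each unknown node (sum of currents leaving = 0; resistances in Ω):
  Node 1: (V_1 - 10)/18 + (V_1 - 0)/3300 + (V_1 - 0)/47000 = 0
Collecting terms: 0.05588 × V_1 = 0.5556  =>  V_1 = 9.942 V
V_th = V_1 - V_2 = 9.942 - 0 = 9.942 V
Step 2 — R_th: zero the source — replace V1 by a short circuit (node 2 merges into node 0) — and find the resistance seen between A (node 1) and B (node 0).
Reduce the network between node 1 (A) and node 0 (B) by series/parallel combination:
  Rp1 = R1 ‖ R2 ‖ R3 (parallel, all between nodes 0 and 1) = 1/(1/18 + 1/3300 + 1/47000) = 17.9 Ω
R_th = 17.9 Ω

Final answer: V_th = 9.942 V, R_th = 17.9 Ω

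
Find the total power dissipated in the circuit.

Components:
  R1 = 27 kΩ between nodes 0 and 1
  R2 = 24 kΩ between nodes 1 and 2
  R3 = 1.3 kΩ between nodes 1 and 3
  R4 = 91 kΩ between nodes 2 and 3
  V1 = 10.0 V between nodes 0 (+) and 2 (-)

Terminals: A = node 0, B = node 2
Nodal analysis, taking node 2 as the 0 V reference.
Source V1 fixes V_0 = 10 V.
KCL at each unknown node (sum of currents leaving = 0; resistances in Ω):
  Node 1: (V_1 - 10)/27000 + (V_1 - 0)/24000 + (V_1 - V_3)/1300 = 0
  Node 3: (V_3 - V_1)/1300 + (V_3 - 0)/91000 = 0
Collecting terms (coefficients in siemens):
  0.0008479·V_1 - 0.0007692·V_3 = 0.0003704
  0.0007802·V_3 - 0.0007692·V_1 = 0
Determinant D = (0.0008479)(0.0007802) - (-0.0007692)(-0.0007692) = 0.00000006986
V_1 = [(0.0003704)(0.0007802) - (-0.0007692)(0)]/D = 4.136 V
V_3 = [(0.0008479)(0) - (0.0003704)(-0.0007692)]/D = 4.078 V
Power in each resistor, P = (ΔV)²/R:
  P_R1 = (10 - 4.136)²/27000 = 0.001273 W
  P_R2 = (4.136 - 0)²/24000 = 0.0007129 W
  P_R3 = (4.136 - 4.078)²/1300 = 0.000002611 W
  P_R4 = (0 - 4.078)²/91000 = 0.0001828 W
P_total = P_R1 + P_R2 + P_R3 + P_R4 = 0.002172 W

Final answer: 0.002172 W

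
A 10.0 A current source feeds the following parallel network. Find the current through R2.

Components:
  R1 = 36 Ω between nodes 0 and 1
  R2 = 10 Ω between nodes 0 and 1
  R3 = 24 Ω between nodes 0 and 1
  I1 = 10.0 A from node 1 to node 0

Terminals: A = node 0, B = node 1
All resistors sit directly between nodes 0 and 1, so they are in parallel and share one voltage V; the full source current 10 A splits among them.
1/R_par = 1/36 + 1/10 + 1/24 = 0.1694 S  =>  R_par = 5.902 Ω
V = I × R_par = 10 × 5.902 = 59.02 V
I_R2 = V/R2 = 59.02/10 = 5.902 A

Final answer: 5.902 A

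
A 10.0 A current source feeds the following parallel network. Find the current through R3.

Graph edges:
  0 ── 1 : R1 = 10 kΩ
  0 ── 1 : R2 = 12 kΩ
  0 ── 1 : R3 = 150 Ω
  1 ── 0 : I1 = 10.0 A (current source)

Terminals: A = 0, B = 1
All resistors sit directly between nodes 0 and 1, so they are in parallel and share one voltage V; the full source current 10 A splits among them.
1/R_par = 1/10000 + 1/12000 + 1/150 = 0.00685 S  =>  R_par = 146 Ω
V = I × R_par = 10 × 146 = 1460 V
I_R3 = V/R3 = 1460/150 = 9.732 A

Final answer: 9.732 A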